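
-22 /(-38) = 11 /19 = 0.58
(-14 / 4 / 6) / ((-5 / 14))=49 / 30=1.63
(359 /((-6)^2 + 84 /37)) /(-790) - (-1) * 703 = 786390637 /1118640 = 702.99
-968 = -968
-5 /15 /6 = -1 /18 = -0.06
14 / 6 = 7 / 3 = 2.33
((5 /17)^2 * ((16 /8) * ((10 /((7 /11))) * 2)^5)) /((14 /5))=64420400000000 /34000561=1894686.38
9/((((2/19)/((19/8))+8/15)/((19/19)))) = 48735/3128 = 15.58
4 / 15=0.27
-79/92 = -0.86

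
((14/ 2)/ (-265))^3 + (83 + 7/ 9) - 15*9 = -8579040212/ 167486625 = -51.22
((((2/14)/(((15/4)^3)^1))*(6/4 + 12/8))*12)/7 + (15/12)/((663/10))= 88759/2707250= 0.03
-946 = -946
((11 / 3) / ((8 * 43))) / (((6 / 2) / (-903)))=-77 / 24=-3.21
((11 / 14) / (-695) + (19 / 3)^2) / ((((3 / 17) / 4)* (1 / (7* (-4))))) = -25456.47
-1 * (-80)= 80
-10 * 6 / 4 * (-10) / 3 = 50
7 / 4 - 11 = -37 / 4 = -9.25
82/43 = 1.91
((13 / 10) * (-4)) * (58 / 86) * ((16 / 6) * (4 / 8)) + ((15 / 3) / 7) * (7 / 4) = -8839 / 2580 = -3.43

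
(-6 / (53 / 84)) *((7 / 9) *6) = -2352 / 53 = -44.38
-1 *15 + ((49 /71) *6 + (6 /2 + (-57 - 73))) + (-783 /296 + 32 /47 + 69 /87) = -139.03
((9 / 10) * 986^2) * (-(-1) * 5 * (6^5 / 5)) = 34019082432 / 5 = 6803816486.40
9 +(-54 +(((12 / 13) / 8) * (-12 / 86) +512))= 261044 / 559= 466.98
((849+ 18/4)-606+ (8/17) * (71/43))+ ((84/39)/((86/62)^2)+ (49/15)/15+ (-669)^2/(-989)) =-858231458659/4229310150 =-202.92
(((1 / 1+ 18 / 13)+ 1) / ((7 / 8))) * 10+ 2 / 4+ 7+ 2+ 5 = 9679 / 182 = 53.18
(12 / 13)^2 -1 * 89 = -14897 / 169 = -88.15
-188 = -188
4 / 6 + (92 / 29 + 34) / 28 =347 / 174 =1.99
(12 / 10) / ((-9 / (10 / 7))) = -4 / 21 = -0.19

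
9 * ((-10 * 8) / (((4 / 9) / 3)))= -4860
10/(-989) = -10/989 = -0.01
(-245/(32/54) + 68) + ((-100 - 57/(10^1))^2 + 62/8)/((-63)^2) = -342.62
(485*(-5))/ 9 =-2425/ 9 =-269.44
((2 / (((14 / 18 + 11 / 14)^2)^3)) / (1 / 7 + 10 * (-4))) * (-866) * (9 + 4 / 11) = 555218481070487808 / 19932039353412989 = 27.86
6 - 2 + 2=6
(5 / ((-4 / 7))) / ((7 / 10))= -12.50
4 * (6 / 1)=24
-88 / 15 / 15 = -88 / 225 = -0.39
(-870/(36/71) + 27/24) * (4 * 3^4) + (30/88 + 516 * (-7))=-24603795/44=-559177.16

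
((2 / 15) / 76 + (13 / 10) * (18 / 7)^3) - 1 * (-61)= 83.11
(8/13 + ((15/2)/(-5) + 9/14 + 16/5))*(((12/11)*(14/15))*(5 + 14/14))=64608/3575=18.07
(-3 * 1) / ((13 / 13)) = -3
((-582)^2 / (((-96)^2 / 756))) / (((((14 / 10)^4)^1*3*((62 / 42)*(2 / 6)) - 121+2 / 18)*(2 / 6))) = -30008829375 / 41478464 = -723.48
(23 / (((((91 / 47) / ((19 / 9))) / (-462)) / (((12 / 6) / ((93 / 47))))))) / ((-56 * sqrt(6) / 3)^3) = 10618663 * sqrt(6) / 212319744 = 0.12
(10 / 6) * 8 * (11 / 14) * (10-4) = 440 / 7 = 62.86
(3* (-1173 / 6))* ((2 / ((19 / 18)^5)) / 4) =-554115816 / 2476099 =-223.79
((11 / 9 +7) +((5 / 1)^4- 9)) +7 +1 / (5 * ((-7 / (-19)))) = 199006 / 315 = 631.77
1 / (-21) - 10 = -211 / 21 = -10.05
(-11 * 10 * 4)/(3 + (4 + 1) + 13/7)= -3080/69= -44.64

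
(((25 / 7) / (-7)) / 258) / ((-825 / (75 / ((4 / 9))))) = 75 / 185416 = 0.00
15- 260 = -245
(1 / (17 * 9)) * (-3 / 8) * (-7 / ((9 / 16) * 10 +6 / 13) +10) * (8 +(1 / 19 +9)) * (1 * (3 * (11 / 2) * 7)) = -5823279 / 136306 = -42.72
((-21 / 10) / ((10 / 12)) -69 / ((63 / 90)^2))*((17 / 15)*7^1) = -994993 / 875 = -1137.13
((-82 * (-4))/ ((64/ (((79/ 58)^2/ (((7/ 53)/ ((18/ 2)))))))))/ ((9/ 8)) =13561693/ 23548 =575.92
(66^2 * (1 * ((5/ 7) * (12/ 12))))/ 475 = 4356/ 665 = 6.55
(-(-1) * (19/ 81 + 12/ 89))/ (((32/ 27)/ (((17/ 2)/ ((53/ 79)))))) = 3576409/ 905664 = 3.95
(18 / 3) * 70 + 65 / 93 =39125 / 93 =420.70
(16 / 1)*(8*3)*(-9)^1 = -3456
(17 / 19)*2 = 34 / 19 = 1.79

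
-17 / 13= -1.31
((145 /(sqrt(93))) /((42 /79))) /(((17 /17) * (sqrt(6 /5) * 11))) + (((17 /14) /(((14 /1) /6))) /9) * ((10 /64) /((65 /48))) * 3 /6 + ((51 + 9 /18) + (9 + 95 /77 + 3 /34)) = 11455 * sqrt(310) /85932 + 58916579 /952952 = 64.17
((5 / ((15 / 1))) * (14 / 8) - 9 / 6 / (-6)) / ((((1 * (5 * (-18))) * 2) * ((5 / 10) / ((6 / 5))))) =-1 / 90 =-0.01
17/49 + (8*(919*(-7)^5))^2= 748147927024880721/49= 15268325041324096.35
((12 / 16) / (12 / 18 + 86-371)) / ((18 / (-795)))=795 / 6824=0.12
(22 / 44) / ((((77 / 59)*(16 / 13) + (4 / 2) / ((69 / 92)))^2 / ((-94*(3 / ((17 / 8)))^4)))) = -1290018944448 / 126153542761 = -10.23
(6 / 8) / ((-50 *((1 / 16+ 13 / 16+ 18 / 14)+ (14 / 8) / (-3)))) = -63 / 6625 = -0.01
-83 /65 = -1.28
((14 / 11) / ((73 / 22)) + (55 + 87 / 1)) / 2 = 5197 / 73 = 71.19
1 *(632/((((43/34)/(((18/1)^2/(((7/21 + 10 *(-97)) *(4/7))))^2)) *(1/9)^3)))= 45324409101552/363878083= 124559.33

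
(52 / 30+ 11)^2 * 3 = 486.41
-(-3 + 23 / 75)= 202 / 75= 2.69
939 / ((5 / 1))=939 / 5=187.80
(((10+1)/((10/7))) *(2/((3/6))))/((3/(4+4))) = 1232/15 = 82.13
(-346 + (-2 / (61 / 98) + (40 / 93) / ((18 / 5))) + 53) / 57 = -15117653 / 2910249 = -5.19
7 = 7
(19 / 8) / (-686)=-19 / 5488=-0.00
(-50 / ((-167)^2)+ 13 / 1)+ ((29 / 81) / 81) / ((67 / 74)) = 159413214403 / 12259641843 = 13.00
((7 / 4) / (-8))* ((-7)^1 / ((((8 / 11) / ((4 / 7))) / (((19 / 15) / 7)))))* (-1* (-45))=627 / 64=9.80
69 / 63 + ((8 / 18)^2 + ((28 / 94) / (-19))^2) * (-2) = 0.70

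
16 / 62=8 / 31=0.26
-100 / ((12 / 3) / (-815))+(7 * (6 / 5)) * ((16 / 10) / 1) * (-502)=340703 / 25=13628.12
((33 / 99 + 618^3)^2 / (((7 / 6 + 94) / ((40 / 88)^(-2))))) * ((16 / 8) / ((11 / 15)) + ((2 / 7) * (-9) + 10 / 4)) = 2255741628883555453091 / 299775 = 7524782349707465.44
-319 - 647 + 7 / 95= -965.93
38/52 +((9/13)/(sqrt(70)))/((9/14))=sqrt(70)/65 +19/26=0.86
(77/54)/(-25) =-77/1350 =-0.06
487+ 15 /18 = 2927 /6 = 487.83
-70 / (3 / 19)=-1330 / 3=-443.33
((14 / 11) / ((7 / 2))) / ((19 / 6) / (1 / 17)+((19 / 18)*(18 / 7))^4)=57624 / 17131939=0.00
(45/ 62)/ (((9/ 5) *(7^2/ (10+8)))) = 225/ 1519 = 0.15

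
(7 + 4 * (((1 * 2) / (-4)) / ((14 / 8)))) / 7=0.84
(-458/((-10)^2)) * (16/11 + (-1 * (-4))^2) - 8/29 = -639736/7975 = -80.22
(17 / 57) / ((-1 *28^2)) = -17 / 44688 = -0.00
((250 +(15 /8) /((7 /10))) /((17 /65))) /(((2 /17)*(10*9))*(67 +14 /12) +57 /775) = 356403125 /266286132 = 1.34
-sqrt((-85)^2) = -85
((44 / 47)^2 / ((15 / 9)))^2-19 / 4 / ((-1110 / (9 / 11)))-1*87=-34445699991531 / 397206033400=-86.72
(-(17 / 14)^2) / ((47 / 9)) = -2601 / 9212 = -0.28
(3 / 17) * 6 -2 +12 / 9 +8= 428 / 51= 8.39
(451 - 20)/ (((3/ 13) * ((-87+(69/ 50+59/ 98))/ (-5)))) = 34318375/ 312441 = 109.84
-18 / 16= -9 / 8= -1.12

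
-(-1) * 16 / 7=16 / 7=2.29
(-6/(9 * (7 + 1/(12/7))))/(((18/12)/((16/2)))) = -128/273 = -0.47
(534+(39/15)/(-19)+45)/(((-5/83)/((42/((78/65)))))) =-31950352/95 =-336319.49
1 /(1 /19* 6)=19 /6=3.17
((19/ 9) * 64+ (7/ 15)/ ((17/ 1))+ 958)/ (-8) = -836251/ 6120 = -136.64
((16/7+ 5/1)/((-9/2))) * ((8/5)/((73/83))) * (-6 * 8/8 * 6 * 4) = 1083648/2555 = 424.13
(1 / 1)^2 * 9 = 9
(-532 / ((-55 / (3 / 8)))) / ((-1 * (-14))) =57 / 220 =0.26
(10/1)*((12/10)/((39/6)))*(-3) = -5.54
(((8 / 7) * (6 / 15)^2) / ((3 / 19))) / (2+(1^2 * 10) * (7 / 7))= 152 / 1575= 0.10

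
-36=-36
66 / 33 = 2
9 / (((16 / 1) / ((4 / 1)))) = 9 / 4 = 2.25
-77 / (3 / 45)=-1155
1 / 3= 0.33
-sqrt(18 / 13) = -3 * sqrt(26) / 13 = -1.18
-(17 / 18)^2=-289 / 324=-0.89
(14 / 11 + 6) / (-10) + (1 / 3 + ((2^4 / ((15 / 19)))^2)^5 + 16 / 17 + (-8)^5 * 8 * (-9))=1260600660300427081425108337 / 107833623046875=11690237466587.27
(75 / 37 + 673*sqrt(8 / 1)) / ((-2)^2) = 75 / 148 + 673*sqrt(2) / 2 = 476.39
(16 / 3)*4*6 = 128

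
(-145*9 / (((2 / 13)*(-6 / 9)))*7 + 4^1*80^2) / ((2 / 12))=1375995 / 2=687997.50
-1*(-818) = 818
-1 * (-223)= 223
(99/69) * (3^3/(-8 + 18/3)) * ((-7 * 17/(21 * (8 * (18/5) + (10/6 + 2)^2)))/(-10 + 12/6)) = -227205/699568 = -0.32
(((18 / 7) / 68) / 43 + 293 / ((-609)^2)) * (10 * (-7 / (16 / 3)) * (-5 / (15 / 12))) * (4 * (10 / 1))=45260650 / 12910191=3.51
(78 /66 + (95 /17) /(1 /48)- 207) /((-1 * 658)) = -5836 /61523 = -0.09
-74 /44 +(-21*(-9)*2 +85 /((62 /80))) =331449 /682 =486.00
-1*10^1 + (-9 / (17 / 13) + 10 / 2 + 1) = -185 / 17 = -10.88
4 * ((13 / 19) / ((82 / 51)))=1.70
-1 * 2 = -2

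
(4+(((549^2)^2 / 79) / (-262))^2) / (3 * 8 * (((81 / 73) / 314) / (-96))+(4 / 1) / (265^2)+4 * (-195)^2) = 13283820903259623523109429136650 / 104889069572190030307127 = 126646379.43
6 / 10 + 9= 48 / 5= 9.60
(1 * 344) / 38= 172 / 19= 9.05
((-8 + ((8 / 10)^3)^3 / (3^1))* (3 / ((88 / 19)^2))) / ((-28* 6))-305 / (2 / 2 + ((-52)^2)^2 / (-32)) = 82496621750407 / 10367597625000000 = 0.01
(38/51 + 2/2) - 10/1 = -421/51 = -8.25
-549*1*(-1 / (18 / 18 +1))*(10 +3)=7137 / 2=3568.50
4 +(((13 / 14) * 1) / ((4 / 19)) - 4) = 247 / 56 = 4.41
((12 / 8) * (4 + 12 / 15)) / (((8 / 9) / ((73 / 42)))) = 1971 / 140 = 14.08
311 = 311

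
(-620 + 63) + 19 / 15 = -8336 / 15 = -555.73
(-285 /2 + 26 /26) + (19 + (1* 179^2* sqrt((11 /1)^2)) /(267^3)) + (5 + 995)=33405660967 /38068326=877.52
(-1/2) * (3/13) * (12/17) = -18/221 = -0.08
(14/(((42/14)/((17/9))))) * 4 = 952/27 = 35.26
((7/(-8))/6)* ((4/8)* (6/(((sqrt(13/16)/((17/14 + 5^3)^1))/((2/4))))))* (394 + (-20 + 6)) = -167865* sqrt(13)/52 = -11639.34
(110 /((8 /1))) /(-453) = -55 /1812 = -0.03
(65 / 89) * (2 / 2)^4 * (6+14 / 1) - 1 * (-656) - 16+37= 61553 / 89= 691.61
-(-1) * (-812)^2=659344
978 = 978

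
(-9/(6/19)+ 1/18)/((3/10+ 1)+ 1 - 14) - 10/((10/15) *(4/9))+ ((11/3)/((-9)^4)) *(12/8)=-10684829/341172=-31.32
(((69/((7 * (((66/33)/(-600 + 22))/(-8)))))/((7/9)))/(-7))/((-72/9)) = 179469/343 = 523.23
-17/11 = -1.55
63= 63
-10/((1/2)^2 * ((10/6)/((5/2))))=-60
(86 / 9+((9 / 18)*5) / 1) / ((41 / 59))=12803 / 738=17.35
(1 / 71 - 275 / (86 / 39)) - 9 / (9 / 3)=-127.70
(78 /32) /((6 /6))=39 /16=2.44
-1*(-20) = 20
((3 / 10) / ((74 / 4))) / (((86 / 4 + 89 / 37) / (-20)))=-24 / 1769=-0.01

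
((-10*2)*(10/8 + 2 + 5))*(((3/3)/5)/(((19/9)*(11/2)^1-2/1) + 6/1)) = -594/281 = -2.11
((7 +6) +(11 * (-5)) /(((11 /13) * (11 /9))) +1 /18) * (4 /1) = -15890 /99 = -160.51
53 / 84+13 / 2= 599 / 84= 7.13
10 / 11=0.91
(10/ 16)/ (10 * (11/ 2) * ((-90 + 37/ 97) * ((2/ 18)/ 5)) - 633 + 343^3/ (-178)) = -388485/ 141376336828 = -0.00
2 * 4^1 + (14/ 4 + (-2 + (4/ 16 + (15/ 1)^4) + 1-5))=202523/ 4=50630.75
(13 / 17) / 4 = 13 / 68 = 0.19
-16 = -16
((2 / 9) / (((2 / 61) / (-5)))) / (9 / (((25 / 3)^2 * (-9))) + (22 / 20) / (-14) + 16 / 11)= -58712500 / 2358927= -24.89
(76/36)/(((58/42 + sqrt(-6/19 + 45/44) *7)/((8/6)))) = -12897808/108610587 + 52136 *sqrt(123519)/36203529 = 0.39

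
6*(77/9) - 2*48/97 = 14650/291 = 50.34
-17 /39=-0.44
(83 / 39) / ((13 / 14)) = 1162 / 507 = 2.29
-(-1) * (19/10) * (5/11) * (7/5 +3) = 19/5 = 3.80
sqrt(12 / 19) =2* sqrt(57) / 19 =0.79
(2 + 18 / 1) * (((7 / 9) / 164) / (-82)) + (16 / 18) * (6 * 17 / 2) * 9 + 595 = 30348739 / 30258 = 1003.00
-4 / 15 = -0.27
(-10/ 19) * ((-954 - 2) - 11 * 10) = 10660/ 19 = 561.05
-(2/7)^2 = -4/49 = -0.08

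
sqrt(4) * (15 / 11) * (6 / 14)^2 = 270 / 539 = 0.50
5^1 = 5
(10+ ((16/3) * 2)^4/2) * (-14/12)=-1837843/243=-7563.14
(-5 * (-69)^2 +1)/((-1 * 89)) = 23804/89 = 267.46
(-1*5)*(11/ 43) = -55/ 43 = -1.28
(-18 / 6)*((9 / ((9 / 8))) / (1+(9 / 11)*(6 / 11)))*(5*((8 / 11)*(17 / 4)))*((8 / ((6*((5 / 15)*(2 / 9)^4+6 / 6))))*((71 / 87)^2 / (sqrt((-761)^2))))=-131943214656 / 441258289465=-0.30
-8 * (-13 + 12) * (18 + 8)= 208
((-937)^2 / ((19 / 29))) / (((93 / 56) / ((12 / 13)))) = 5703286624 / 7657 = 744846.10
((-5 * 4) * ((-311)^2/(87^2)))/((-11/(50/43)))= 96721000/3580137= 27.02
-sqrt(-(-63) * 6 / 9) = -6.48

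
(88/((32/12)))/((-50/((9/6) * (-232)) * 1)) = 5742/25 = 229.68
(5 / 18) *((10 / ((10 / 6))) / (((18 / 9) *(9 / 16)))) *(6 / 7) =80 / 63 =1.27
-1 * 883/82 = -10.77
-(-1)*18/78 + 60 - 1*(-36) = 1251/13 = 96.23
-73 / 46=-1.59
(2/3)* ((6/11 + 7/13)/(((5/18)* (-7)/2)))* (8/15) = -1984/5005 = -0.40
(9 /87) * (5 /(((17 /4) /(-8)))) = -480 /493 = -0.97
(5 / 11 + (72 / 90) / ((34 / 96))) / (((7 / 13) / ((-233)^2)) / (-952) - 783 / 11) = -14324044072 / 375773257135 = -0.04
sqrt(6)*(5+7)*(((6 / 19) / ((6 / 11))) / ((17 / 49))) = 6468*sqrt(6) / 323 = 49.05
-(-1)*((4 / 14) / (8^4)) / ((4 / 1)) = 1 / 57344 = 0.00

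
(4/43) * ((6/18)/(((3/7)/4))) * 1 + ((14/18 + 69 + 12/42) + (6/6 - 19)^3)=-15608302/2709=-5761.65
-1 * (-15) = 15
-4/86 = -2/43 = -0.05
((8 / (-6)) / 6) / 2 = -1 / 9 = -0.11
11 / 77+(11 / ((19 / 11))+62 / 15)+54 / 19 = 13.49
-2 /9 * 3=-2 /3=-0.67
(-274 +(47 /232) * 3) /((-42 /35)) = 317135 /1392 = 227.83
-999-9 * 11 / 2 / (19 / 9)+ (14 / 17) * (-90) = -1096.57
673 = 673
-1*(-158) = 158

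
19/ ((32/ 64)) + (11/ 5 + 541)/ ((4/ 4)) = 2906/ 5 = 581.20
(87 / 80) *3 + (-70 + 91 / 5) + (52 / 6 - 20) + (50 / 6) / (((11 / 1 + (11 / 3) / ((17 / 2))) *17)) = -8371127 / 139920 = -59.83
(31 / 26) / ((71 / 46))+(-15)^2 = 208388 / 923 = 225.77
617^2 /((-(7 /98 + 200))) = -5329646 /2801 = -1902.77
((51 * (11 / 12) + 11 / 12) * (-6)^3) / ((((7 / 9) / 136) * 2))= -6301152 / 7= -900164.57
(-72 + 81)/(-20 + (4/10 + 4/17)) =-765/1646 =-0.46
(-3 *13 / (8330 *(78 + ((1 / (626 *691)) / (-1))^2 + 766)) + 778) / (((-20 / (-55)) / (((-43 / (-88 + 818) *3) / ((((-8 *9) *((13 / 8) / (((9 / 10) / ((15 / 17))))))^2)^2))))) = -27026949852218674136489743 / 12375440254733058623432812500000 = -0.00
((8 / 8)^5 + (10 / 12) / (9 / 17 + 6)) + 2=2083 / 666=3.13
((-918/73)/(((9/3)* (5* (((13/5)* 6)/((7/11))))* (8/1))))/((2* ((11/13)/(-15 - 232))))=88179/141328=0.62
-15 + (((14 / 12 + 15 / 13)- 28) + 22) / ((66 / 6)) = -13157 / 858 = -15.33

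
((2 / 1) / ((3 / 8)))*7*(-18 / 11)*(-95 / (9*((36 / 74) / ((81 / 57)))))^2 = -1916600 / 33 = -58078.79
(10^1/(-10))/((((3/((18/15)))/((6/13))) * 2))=-6/65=-0.09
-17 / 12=-1.42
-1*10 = -10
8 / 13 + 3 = 3.62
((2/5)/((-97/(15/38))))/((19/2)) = -6/35017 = -0.00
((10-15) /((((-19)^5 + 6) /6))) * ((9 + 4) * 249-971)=67980 /2476093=0.03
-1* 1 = -1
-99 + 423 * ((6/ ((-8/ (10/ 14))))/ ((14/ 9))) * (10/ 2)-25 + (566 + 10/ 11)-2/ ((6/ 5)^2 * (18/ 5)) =-99841781/ 349272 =-285.86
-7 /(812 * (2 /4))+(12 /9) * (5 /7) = 1139 /1218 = 0.94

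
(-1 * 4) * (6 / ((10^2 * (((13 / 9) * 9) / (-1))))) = 6 / 325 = 0.02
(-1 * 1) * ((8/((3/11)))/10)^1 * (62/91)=-2728/1365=-2.00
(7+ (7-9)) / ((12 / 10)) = 25 / 6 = 4.17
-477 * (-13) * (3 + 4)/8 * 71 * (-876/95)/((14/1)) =-96419349/380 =-253735.13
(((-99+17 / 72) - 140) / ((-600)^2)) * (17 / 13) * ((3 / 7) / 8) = -0.00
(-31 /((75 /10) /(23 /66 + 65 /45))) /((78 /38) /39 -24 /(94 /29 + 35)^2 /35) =-1800133773865 /12670714683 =-142.07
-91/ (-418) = 91/ 418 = 0.22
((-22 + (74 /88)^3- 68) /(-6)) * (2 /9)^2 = 7615907 /10349856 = 0.74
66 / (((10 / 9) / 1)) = 297 / 5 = 59.40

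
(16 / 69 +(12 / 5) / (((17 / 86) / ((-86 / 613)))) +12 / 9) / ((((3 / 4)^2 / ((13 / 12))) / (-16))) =4.26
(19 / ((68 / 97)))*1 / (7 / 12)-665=-73606 / 119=-618.54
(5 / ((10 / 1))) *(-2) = -1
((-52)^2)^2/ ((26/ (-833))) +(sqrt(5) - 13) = -234252941 +sqrt(5) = -234252938.76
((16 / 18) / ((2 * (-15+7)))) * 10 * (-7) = 35 / 9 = 3.89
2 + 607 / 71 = 749 / 71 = 10.55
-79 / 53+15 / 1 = 716 / 53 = 13.51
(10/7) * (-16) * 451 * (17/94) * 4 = -7457.26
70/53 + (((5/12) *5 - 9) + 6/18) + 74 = 43717/636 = 68.74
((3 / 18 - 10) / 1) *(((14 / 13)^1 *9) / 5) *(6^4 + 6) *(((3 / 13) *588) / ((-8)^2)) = -355705749 / 6760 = -52619.19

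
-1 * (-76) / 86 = 38 / 43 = 0.88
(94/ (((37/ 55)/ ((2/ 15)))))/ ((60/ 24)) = 4136/ 555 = 7.45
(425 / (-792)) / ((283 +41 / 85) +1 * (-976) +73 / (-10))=36125 / 47111724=0.00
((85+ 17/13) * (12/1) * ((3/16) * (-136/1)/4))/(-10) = 85833/130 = 660.25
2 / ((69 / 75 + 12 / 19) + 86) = 950 / 41587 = 0.02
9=9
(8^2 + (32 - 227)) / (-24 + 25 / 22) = 2882 / 503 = 5.73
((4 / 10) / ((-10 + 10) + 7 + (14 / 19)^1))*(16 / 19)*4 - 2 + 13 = 8213 / 735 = 11.17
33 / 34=0.97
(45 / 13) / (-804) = -0.00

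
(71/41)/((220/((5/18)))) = 71/32472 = 0.00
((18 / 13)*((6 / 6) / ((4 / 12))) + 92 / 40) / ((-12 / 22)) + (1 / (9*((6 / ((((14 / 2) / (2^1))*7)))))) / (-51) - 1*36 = -4282004 / 89505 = -47.84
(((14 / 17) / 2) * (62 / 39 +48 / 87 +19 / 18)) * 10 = 759325 / 57681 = 13.16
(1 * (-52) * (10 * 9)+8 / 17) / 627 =-7232 / 969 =-7.46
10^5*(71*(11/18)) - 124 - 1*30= 39048614/9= 4338734.89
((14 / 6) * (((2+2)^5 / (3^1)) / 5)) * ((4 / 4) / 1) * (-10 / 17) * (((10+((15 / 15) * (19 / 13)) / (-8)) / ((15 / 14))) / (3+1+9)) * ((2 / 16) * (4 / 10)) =-6403712 / 1939275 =-3.30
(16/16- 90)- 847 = -936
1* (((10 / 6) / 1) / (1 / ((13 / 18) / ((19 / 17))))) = 1.08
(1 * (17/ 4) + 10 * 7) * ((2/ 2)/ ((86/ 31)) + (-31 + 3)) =-705969/ 344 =-2052.24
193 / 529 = 0.36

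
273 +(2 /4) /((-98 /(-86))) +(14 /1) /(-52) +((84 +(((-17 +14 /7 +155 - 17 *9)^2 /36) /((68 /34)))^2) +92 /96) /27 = 24654435157 /89159616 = 276.52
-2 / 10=-1 / 5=-0.20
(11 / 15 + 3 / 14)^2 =39601 / 44100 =0.90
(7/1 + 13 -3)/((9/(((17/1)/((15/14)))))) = 4046/135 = 29.97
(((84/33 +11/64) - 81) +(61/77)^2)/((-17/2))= 29466685/3225376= 9.14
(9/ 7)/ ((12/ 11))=33/ 28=1.18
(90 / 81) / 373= 0.00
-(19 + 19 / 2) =-57 / 2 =-28.50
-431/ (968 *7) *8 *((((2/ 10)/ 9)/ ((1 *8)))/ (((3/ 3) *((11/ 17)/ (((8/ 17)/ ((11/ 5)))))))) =-431/ 922383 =-0.00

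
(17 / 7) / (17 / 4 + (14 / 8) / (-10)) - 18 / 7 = -322 / 163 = -1.98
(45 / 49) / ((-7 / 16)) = -720 / 343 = -2.10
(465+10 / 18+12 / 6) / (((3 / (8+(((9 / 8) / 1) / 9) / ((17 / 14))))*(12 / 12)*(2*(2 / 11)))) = 1594043 / 459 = 3472.86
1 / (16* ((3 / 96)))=2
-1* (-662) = 662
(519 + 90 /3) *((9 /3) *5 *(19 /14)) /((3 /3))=156465 /14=11176.07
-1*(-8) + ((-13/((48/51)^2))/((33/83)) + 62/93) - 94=-1032727/8448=-122.25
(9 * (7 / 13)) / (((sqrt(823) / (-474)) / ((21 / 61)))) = -27.57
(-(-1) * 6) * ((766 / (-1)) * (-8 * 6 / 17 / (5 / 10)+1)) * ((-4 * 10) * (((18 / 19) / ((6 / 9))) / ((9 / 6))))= -261420480 / 323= -809351.33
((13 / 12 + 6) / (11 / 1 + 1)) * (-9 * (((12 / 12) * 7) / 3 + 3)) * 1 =-85 / 3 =-28.33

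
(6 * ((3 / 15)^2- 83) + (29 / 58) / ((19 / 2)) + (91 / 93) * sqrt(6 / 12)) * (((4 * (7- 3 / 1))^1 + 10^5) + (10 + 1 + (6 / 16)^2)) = -1513441045907 / 30400 + 582558067 * sqrt(2) / 11904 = -49715036.13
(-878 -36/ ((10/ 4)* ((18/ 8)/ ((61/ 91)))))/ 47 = -18.77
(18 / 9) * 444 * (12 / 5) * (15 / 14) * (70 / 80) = 1998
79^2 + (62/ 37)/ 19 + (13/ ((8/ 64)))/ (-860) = 943290997/ 151145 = 6240.97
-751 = -751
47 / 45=1.04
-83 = -83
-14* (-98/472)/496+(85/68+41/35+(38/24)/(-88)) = 5089627/2112495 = 2.41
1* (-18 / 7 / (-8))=9 / 28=0.32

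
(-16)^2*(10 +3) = 3328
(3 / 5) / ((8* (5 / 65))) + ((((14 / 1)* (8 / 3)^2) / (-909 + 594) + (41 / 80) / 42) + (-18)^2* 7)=205813847 / 90720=2268.67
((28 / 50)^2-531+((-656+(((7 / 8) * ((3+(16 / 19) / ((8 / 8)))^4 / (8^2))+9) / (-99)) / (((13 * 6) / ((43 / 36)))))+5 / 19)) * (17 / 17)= -1186.43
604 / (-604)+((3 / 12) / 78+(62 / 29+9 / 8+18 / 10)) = 22994 / 5655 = 4.07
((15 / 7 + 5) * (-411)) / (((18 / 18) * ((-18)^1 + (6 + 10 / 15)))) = 30825 / 119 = 259.03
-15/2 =-7.50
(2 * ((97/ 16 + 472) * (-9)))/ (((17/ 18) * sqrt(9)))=-206523/ 68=-3037.10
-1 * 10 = -10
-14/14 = -1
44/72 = 0.61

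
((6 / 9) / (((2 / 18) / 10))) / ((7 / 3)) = 180 / 7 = 25.71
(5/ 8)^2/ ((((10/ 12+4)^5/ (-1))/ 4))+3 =61521297/ 20511149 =3.00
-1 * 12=-12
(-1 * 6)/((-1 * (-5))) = -6/5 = -1.20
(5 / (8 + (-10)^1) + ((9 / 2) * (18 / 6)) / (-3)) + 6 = -1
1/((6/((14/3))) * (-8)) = -7/72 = -0.10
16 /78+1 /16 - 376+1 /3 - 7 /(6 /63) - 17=-96907 /208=-465.90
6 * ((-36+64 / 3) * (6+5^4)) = -55528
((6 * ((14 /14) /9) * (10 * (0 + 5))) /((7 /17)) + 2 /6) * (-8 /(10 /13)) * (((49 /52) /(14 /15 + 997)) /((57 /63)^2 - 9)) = 5269509 /54008152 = 0.10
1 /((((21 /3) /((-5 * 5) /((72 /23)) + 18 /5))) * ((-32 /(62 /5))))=48949 /201600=0.24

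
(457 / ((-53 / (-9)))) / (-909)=-457 / 5353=-0.09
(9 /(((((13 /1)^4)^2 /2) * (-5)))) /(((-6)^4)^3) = -0.00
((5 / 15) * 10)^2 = 100 / 9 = 11.11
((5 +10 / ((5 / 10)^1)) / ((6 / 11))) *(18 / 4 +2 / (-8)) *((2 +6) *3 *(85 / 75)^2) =54043 / 9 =6004.78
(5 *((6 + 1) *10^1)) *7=2450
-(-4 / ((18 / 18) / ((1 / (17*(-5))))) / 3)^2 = -16 / 65025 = -0.00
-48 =-48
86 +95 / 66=5771 / 66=87.44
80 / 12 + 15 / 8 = 205 / 24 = 8.54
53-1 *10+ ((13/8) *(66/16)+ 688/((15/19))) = 921.17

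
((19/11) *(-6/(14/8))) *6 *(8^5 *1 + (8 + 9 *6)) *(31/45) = -8839712/11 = -803610.18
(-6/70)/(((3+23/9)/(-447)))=12069/1750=6.90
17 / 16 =1.06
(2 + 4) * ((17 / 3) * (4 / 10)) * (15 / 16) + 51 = 255 / 4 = 63.75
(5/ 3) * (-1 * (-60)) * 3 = 300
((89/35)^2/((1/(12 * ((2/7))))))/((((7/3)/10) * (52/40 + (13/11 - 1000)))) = -25093728/263454527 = -0.10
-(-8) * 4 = 32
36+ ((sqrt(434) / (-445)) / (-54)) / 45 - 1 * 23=sqrt(434) / 1081350+ 13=13.00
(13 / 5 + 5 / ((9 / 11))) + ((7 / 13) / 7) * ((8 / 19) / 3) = 96944 / 11115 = 8.72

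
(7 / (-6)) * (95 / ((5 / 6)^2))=-798 / 5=-159.60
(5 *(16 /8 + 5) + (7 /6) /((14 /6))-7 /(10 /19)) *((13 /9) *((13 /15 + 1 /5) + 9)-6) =42661 /225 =189.60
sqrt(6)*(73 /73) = 2.45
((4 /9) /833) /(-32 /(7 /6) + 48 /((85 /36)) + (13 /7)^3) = -140 /182079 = -0.00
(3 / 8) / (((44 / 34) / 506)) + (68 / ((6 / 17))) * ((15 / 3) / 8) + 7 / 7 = 6433 / 24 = 268.04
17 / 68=1 / 4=0.25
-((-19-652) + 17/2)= 1325/2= 662.50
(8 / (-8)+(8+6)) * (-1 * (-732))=9516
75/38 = 1.97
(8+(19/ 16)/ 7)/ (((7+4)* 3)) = 305/ 1232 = 0.25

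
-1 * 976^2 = -952576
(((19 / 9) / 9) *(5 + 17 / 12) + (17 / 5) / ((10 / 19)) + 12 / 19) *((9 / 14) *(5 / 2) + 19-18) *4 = 289744811 / 3231900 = 89.65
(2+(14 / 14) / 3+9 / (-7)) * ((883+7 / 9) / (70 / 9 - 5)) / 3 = 174988 / 1575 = 111.10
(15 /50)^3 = 27 /1000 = 0.03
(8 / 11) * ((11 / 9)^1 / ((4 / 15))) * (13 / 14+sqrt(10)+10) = 10 * sqrt(10) / 3+255 / 7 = 46.97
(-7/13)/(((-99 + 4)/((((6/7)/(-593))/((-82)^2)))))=-3/2462177510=-0.00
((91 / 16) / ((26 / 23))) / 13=161 / 416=0.39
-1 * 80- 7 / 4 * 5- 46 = -539 / 4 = -134.75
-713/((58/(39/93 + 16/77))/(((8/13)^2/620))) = -275448/58493435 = -0.00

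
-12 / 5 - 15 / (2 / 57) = -4299 / 10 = -429.90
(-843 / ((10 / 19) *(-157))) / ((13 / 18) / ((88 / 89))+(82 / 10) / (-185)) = 2346810840 / 157829117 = 14.87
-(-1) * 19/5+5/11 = 234/55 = 4.25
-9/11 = -0.82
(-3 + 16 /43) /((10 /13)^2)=-4.44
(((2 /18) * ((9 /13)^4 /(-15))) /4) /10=-243 /5712200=-0.00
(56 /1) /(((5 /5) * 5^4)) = 56 /625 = 0.09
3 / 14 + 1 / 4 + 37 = 1049 / 28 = 37.46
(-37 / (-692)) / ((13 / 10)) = 185 / 4498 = 0.04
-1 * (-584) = 584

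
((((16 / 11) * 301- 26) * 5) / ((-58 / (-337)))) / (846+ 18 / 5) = 6360875 / 451704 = 14.08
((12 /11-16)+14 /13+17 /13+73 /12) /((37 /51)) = -187901 /21164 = -8.88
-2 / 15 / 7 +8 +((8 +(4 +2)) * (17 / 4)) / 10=5851 / 420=13.93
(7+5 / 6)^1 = 7.83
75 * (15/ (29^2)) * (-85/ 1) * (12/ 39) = -382500/ 10933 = -34.99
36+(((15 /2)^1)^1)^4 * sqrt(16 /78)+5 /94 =3389 /94+16875 * sqrt(78) /104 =1469.09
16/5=3.20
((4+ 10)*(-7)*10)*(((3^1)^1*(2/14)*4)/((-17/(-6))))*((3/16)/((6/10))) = -3150/17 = -185.29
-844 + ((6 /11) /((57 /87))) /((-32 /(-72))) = -352009 /418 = -842.13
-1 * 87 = -87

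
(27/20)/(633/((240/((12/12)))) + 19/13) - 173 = -245365/1421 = -172.67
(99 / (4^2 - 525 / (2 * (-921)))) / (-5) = -614 / 505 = -1.22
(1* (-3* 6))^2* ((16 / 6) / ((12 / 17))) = 1224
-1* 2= -2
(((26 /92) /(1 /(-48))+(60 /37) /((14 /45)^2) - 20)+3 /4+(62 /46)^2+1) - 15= -28.24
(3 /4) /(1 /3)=9 /4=2.25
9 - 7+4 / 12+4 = 19 / 3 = 6.33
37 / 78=0.47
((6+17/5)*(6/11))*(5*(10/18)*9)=1410/11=128.18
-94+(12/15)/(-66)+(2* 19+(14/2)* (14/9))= -22336/495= -45.12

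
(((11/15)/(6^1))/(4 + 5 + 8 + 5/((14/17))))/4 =77/58140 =0.00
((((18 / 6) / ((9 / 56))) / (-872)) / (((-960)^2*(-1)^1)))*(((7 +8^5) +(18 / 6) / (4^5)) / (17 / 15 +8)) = 26103469 / 313167708160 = 0.00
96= 96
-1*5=-5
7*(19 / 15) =133 / 15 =8.87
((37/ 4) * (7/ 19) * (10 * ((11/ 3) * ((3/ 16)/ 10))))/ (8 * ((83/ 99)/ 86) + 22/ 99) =1347577/ 172672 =7.80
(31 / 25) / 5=31 / 125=0.25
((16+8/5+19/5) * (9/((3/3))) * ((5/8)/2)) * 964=232083/4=58020.75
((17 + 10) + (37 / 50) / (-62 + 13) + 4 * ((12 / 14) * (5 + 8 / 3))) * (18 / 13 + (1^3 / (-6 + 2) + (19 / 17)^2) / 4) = 12822510711 / 147274400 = 87.07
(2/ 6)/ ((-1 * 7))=-1/ 21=-0.05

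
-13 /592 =-0.02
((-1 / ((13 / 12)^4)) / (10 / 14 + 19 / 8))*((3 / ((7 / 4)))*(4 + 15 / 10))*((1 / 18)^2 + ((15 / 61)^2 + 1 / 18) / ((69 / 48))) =-78520138752 / 422870138899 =-0.19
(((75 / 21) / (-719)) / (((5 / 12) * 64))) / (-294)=5 / 7891744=0.00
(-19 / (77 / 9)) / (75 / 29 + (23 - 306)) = 261 / 32956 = 0.01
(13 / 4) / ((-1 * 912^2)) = -13 / 3326976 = -0.00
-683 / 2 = -341.50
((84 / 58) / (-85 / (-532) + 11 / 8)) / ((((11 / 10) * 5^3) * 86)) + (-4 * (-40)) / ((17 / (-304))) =-27238230216304 / 9519940925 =-2861.18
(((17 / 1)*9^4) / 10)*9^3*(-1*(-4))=162620946 / 5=32524189.20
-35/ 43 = -0.81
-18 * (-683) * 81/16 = 497907/8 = 62238.38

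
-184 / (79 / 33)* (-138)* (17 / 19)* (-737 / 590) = -5249250072 / 442795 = -11854.81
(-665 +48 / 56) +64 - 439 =-7274 / 7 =-1039.14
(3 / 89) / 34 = 3 / 3026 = 0.00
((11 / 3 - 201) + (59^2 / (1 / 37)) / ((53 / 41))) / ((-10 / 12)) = -6324262 / 53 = -119325.70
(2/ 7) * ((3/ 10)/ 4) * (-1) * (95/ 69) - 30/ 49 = -2893/ 4508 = -0.64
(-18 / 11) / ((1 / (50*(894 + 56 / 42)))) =-805800 / 11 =-73254.55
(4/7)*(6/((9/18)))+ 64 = 496/7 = 70.86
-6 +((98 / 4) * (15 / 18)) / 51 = -3427 / 612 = -5.60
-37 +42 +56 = 61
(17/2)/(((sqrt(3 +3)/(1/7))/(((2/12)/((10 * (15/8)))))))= 17 * sqrt(6)/9450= 0.00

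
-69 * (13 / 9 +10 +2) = -2783 / 3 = -927.67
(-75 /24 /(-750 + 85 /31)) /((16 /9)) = 1395 /593024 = 0.00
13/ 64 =0.20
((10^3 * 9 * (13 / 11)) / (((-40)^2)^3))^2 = 13689 / 2030043136000000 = 0.00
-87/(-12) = 29/4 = 7.25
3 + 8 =11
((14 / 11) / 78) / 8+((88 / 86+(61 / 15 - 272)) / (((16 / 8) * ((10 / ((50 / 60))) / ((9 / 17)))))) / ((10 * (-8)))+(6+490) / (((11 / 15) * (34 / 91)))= 165155420923 / 91228800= 1810.34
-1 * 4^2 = -16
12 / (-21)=-4 / 7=-0.57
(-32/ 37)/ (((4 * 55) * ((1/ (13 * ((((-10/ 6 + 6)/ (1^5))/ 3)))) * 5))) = -1352/ 91575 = -0.01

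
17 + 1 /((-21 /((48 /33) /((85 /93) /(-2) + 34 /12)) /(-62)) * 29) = 8420133 /493493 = 17.06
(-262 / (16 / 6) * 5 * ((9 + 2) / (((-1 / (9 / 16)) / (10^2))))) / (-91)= -4863375 / 1456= -3340.23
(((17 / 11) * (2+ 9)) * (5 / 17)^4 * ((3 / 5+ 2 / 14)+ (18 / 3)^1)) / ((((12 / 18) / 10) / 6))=2655000 / 34391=77.20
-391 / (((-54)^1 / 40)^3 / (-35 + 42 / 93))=-372232000 / 67797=-5490.39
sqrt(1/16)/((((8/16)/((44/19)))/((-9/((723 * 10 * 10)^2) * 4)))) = -11/1379423750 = -0.00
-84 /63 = -4 /3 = -1.33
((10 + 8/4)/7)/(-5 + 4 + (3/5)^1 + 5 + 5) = 5/28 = 0.18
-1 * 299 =-299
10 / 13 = 0.77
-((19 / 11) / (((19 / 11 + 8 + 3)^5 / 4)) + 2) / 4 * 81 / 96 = -726069910833 / 1721036800000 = -0.42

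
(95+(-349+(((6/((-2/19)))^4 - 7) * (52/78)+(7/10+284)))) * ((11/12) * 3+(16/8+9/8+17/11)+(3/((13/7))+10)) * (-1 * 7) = -10727681261213/11440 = -937734375.98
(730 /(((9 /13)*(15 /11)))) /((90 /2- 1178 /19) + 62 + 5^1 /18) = 41756 /2445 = 17.08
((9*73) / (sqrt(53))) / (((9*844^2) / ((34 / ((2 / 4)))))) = 1241*sqrt(53) / 9438452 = 0.00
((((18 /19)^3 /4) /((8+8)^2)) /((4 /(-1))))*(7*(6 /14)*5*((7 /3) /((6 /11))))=-93555 /7023616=-0.01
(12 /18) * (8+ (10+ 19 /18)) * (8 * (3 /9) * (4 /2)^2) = 10976 /81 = 135.51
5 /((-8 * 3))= -0.21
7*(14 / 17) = 98 / 17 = 5.76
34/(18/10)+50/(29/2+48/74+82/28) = 456245/21069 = 21.65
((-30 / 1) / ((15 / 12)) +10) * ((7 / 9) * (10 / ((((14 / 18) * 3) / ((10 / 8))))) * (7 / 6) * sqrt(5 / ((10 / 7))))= -1225 * sqrt(14) / 36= -127.32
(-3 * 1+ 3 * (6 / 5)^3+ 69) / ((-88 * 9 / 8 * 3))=-2966 / 12375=-0.24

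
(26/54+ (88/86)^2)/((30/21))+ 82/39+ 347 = 2272616269/6489990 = 350.17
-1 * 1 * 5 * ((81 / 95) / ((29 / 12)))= -972 / 551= -1.76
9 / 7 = 1.29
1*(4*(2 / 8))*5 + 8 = 13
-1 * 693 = -693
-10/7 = -1.43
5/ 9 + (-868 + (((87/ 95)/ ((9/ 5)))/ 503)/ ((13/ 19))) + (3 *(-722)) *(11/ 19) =-124849040/ 58851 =-2121.44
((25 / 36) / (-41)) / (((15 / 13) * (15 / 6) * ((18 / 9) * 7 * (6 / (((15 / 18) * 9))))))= -65 / 123984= -0.00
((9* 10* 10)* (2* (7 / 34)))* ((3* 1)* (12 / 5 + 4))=120960 / 17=7115.29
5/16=0.31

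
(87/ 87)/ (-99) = -1/ 99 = -0.01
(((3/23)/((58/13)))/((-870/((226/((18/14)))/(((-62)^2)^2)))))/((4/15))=-10283/6859648013952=-0.00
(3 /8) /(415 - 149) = 3 /2128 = 0.00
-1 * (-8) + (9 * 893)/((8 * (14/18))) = 72781/56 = 1299.66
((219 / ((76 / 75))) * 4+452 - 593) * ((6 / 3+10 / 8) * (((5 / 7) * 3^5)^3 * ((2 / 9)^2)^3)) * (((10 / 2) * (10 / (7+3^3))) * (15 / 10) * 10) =3618634500000 / 110789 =32662398.79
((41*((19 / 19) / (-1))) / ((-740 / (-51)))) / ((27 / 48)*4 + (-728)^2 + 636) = -2091 / 392660465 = -0.00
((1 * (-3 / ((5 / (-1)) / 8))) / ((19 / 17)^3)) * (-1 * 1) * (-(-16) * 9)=-16979328 / 34295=-495.10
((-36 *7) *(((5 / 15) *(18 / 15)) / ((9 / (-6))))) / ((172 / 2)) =168 / 215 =0.78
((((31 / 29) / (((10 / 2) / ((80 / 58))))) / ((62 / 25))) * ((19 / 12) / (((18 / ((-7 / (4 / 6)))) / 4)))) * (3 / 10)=-665 / 5046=-0.13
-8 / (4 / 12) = -24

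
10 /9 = 1.11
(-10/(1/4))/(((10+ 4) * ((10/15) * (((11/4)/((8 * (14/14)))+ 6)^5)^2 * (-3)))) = 11258999068426240/831875663378027584575343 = 0.00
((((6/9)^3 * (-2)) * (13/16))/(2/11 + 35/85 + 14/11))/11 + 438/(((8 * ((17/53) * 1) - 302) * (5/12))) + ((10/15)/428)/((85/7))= -3.53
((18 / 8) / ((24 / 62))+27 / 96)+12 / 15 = 1103 / 160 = 6.89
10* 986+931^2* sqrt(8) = 9860+1733522* sqrt(2) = 2461430.32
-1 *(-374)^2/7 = -139876/7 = -19982.29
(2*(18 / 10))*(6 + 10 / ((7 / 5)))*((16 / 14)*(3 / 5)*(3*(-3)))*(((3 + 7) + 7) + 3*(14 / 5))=-45427392 / 6125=-7416.72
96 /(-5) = -96 /5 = -19.20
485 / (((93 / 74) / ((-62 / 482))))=-35890 / 723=-49.64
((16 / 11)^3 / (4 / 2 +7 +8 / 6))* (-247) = -3035136 / 41261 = -73.56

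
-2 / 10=-1 / 5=-0.20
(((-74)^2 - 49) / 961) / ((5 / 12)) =13.55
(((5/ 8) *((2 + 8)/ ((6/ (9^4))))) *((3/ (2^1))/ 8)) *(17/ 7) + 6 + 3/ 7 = 2794185/ 896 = 3118.51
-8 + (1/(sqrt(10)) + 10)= sqrt(10)/10 + 2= 2.32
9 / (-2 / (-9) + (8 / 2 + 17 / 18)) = 54 / 31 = 1.74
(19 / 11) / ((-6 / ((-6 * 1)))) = 19 / 11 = 1.73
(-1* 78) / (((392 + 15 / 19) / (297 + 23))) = -474240 / 7463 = -63.55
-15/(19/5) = -75/19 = -3.95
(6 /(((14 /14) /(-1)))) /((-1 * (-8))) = -3 /4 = -0.75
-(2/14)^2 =-1/49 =-0.02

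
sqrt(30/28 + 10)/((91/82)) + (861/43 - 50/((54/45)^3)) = -5.91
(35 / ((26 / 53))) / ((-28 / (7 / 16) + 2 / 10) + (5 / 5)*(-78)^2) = 9275 / 782626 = 0.01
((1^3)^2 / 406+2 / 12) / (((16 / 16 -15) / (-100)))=5150 / 4263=1.21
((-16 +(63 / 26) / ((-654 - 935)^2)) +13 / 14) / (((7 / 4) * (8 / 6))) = -212016057 / 32823973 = -6.46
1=1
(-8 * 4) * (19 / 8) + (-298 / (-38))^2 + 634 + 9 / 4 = 621.75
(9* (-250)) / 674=-1125 / 337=-3.34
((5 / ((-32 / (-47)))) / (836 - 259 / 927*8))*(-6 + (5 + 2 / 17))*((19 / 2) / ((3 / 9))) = -0.22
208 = 208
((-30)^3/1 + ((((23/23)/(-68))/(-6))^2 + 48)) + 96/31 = -139066688993/5160384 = -26948.90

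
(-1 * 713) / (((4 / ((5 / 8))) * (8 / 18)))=-32085 / 128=-250.66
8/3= 2.67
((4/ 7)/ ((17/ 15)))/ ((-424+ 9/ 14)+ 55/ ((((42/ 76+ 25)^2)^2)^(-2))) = 86955842769920/ 1724019744884057107217410171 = 0.00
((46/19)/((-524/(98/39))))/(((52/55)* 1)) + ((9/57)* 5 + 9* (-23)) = -1040949209/5047692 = -206.22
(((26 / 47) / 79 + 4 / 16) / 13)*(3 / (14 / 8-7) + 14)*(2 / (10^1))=3817 / 71890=0.05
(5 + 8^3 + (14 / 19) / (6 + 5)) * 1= 108067 / 209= 517.07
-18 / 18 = -1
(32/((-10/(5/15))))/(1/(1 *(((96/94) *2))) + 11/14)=-3584/4285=-0.84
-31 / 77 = -0.40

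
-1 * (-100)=100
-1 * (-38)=38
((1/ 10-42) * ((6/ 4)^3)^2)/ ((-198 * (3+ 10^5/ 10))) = 33939/ 140842240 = 0.00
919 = 919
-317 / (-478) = 317 / 478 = 0.66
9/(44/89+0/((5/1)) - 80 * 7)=-801/49796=-0.02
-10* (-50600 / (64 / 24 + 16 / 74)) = 702075 / 4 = 175518.75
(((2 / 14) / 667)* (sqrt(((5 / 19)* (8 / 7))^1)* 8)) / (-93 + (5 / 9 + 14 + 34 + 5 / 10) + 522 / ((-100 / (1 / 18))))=-14400* sqrt(1330) / 24721715347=-0.00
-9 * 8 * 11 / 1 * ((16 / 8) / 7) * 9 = -2036.57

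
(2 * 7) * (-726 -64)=-11060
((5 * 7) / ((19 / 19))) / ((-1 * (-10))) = 7 / 2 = 3.50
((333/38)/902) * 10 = 1665/17138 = 0.10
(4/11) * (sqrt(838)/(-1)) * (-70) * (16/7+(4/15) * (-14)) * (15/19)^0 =-1216 * sqrt(838)/33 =-1066.70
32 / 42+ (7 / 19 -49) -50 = -39050 / 399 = -97.87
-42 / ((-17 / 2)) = 84 / 17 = 4.94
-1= -1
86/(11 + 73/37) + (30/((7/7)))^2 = 217591/240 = 906.63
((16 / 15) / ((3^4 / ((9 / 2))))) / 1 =8 / 135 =0.06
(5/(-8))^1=-5/8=-0.62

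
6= 6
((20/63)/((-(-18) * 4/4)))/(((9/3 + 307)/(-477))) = -53/1953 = -0.03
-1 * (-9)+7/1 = 16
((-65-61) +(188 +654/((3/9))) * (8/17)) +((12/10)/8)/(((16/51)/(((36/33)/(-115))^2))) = 481923784409/544076500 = 885.76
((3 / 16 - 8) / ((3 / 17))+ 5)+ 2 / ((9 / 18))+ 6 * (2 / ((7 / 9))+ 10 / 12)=-4987 / 336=-14.84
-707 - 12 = -719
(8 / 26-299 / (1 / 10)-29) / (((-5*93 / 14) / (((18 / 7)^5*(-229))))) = -11320587065664 / 4838015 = -2339923.93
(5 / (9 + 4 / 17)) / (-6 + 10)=85 / 628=0.14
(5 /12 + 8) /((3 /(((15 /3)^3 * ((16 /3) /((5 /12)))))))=40400 /9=4488.89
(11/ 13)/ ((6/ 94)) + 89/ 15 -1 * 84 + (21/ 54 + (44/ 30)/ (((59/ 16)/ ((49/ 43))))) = -189875957/ 2968290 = -63.97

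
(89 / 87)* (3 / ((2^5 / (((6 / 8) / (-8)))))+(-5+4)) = -91937 / 89088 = -1.03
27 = 27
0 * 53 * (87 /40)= 0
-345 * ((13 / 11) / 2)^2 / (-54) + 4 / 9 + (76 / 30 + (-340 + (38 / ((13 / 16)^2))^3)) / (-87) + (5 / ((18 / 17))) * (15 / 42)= -31072664410890659 / 14227309136040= -2184.02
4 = 4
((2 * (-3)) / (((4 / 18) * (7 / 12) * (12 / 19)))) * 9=-4617 / 7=-659.57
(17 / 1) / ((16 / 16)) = 17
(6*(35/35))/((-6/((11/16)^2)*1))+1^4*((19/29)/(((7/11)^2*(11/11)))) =416603/363776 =1.15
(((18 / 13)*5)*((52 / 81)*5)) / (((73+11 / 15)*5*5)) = 20 / 1659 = 0.01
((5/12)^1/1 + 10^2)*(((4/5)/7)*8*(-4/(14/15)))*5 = -96400/49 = -1967.35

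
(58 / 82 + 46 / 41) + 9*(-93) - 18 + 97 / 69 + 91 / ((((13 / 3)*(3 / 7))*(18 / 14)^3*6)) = -3497410493 / 4124682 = -847.92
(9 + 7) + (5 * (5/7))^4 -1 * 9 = 407432/2401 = 169.69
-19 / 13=-1.46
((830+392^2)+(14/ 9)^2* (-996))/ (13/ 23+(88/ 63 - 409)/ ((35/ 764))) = -17.09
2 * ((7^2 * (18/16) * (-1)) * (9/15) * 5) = -1323/4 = -330.75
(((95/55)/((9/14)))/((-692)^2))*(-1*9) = -133/2633752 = -0.00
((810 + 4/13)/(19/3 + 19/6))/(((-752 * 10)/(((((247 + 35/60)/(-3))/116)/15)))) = 15648257/29087510400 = 0.00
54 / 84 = 9 / 14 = 0.64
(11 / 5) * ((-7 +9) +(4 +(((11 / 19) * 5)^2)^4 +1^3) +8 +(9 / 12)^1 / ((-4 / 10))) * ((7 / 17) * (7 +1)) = 10343483569562297 / 288720571697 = 35825.24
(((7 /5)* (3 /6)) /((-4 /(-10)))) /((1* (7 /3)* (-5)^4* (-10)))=-3 /25000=-0.00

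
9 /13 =0.69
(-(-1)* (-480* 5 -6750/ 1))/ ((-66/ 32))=48800/ 11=4436.36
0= 0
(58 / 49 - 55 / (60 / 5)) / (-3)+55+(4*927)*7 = 45885403 / 1764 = 26012.13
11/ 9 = 1.22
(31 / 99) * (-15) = -155 / 33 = -4.70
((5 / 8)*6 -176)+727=2219 / 4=554.75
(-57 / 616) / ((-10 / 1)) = 57 / 6160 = 0.01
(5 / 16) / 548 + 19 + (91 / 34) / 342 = 484496951 / 25488576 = 19.01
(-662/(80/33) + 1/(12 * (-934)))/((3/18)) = -3825782/2335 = -1638.45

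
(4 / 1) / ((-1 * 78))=-0.05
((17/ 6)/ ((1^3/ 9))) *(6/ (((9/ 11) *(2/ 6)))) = 561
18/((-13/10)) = -13.85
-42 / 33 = -14 / 11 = -1.27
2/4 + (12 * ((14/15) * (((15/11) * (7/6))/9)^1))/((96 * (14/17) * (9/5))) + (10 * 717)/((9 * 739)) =50314321/31605552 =1.59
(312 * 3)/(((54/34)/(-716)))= -1265888/3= -421962.67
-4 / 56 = -1 / 14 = -0.07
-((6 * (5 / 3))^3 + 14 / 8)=-4007 / 4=-1001.75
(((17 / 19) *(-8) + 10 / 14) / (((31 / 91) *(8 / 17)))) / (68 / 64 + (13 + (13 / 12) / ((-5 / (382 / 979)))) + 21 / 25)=-27812949450 / 10253392693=-2.71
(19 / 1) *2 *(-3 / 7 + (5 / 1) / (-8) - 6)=-7505 / 28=-268.04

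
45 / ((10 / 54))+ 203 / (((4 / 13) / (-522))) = -688293 / 2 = -344146.50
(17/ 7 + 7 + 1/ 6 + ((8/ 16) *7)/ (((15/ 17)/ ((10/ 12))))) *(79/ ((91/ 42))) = 256829/ 546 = 470.38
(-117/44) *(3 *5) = -1755/44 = -39.89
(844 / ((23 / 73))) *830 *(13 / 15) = 132958696 / 69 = 1926937.62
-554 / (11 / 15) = -8310 / 11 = -755.45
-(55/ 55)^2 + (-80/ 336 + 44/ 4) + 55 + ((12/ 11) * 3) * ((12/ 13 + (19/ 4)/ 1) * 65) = 293735/ 231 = 1271.58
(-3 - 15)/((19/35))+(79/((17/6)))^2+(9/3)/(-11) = 44938041/60401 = 743.99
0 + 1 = 1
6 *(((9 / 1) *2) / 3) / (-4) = -9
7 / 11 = 0.64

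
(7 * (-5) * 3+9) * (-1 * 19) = 1824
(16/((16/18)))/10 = 9/5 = 1.80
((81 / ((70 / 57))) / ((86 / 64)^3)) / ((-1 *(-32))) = 2363904 / 2782745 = 0.85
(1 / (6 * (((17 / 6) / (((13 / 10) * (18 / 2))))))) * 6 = 351 / 85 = 4.13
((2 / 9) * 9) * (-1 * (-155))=310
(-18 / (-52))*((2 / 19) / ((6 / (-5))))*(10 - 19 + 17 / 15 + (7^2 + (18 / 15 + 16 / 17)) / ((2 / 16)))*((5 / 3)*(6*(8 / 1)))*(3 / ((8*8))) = -767415 / 16796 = -45.69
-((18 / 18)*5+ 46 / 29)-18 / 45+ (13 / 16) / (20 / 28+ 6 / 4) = -238029 / 35960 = -6.62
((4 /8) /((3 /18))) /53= 3 /53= 0.06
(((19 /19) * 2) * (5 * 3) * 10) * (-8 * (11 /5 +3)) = -12480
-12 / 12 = -1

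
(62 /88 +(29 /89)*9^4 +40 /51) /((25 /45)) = 256356591 /66572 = 3850.82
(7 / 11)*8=56 / 11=5.09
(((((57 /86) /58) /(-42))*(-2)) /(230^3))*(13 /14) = 247 /5947521608000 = 0.00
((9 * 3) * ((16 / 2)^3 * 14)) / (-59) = -193536 / 59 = -3280.27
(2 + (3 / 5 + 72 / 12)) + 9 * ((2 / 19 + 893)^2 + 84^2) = 13072253488 / 1805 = 7242245.70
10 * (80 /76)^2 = 4000 /361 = 11.08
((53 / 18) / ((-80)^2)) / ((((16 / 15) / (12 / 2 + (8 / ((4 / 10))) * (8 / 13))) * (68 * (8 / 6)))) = 371 / 4259840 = 0.00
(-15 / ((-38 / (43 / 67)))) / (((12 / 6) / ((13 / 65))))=129 / 5092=0.03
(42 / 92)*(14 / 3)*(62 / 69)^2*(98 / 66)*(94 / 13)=867567736 / 46976787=18.47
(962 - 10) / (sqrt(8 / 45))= 714*sqrt(10)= 2257.87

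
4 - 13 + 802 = 793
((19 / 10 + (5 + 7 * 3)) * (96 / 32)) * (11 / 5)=9207 / 50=184.14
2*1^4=2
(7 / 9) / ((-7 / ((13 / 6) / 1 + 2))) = -25 / 54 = -0.46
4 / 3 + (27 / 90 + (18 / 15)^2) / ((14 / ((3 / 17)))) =48383 / 35700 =1.36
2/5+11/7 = 69/35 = 1.97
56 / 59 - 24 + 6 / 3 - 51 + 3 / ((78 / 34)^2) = -2138206 / 29913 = -71.48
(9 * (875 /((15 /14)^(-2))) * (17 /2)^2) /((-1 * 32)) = -73153125 /3584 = -20411.03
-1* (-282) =282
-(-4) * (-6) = -24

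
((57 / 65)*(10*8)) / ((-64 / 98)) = -2793 / 26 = -107.42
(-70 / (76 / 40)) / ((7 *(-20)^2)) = -1 / 76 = -0.01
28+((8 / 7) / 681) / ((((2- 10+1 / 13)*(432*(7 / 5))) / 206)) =25226899 / 900963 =28.00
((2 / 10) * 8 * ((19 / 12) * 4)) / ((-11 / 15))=-152 / 11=-13.82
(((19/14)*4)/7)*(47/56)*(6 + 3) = 8037/1372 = 5.86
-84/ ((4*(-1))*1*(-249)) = -7/ 83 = -0.08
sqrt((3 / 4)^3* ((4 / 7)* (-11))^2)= 33* sqrt(3) / 14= 4.08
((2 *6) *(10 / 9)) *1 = 40 / 3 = 13.33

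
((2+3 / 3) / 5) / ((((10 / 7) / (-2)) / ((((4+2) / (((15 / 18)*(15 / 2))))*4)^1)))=-2016 / 625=-3.23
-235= -235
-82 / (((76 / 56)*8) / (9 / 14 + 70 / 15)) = -9143 / 228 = -40.10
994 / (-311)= -994 / 311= -3.20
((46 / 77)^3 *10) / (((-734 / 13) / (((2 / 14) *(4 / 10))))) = -2530736 / 1172833277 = -0.00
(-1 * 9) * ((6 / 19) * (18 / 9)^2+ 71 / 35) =-19701 / 665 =-29.63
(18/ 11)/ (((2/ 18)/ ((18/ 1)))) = 2916/ 11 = 265.09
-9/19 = -0.47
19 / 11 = 1.73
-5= -5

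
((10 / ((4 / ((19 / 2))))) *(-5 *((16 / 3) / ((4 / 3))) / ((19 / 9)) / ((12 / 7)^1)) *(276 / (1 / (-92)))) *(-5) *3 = -49990500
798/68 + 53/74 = 7832/629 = 12.45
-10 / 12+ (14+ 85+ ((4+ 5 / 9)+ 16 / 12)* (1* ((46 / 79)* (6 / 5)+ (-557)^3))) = -7235499248689 / 7110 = -1017651089.83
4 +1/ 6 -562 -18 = -575.83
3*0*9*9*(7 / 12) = 0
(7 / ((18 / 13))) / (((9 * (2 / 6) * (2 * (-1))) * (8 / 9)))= -91 / 96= -0.95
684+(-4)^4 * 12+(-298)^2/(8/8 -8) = -62512/7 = -8930.29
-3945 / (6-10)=3945 / 4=986.25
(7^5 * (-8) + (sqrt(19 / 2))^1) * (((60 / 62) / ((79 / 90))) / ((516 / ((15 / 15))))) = -30252600 / 105307 + 225 * sqrt(38) / 210614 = -287.27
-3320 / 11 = -301.82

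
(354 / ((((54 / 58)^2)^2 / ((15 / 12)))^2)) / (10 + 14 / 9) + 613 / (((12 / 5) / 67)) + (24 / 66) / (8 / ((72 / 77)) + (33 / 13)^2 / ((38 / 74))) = 251026974986302293728519 / 14596529496940138176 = 17197.72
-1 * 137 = -137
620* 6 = 3720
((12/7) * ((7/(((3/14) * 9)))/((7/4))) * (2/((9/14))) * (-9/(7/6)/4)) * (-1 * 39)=832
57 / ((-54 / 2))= -19 / 9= -2.11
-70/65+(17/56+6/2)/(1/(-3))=-7999/728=-10.99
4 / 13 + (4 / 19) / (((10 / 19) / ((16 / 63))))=1676 / 4095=0.41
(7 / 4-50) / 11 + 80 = 3327 / 44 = 75.61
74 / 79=0.94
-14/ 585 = -0.02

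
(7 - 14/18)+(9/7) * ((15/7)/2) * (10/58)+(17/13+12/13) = 2889713/332514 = 8.69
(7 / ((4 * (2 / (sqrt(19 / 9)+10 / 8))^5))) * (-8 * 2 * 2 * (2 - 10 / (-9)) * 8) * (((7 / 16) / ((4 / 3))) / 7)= -294.57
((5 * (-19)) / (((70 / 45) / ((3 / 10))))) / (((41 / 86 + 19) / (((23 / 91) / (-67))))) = 507357 / 142974650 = 0.00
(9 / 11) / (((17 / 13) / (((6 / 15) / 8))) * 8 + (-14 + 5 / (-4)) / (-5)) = 2340 / 607123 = 0.00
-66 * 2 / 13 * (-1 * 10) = 1320 / 13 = 101.54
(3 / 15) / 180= 1 / 900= 0.00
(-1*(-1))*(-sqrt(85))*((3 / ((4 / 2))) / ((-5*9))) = sqrt(85) / 30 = 0.31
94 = 94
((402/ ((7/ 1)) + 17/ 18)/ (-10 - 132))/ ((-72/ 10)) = 36775/ 644112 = 0.06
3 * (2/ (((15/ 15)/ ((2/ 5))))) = 12/ 5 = 2.40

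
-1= -1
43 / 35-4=-97 / 35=-2.77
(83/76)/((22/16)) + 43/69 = 20441/14421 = 1.42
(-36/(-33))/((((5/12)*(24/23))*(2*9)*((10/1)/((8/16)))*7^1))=0.00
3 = 3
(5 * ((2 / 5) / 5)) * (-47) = -94 / 5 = -18.80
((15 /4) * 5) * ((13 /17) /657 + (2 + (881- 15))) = 242367625 /14892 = 16275.02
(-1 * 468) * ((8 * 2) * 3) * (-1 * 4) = 89856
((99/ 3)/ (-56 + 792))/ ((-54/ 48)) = -11/ 276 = -0.04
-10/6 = -5/3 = -1.67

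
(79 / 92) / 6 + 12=6703 / 552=12.14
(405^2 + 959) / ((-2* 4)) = -20623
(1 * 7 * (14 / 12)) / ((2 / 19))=931 / 12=77.58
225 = 225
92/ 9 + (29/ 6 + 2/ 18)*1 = 91/ 6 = 15.17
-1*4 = -4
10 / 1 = 10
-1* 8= -8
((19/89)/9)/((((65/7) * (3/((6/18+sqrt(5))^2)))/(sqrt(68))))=532 * sqrt(85)/468585+12236 * sqrt(17)/1405755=0.05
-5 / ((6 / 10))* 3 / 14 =-25 / 14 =-1.79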